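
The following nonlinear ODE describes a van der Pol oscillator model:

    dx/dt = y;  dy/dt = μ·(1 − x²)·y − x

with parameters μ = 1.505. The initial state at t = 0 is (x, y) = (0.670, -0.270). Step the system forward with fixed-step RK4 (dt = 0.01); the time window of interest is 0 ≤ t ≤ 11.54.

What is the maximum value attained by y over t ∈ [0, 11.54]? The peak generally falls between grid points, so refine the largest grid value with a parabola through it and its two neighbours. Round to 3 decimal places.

t=0.000: state=(0.670, -0.270)
step 1 (dt=0.01): k1=(-0.270, -0.894), k2=(-0.274, -0.897), k3=(-0.274, -0.897), k4=(-0.279, -0.900); state += dt/6·(k1+2k2+2k3+k4)
t=0.010: state=(0.667, -0.279)
t=0.020: state=(0.664, -0.288)
t=0.030: state=(0.661, -0.297)
continuing one RK4 step at a time; state shown every 50 steps (Δt=0.5):
t=0.500: state=(0.406, -0.830)
t=1.000: state=(-0.235, -1.818)
t=1.500: state=(-1.303, -1.943)
t=2.000: state=(-1.782, -0.123)
t=2.500: state=(-1.673, 0.426)
t=3.000: state=(-1.405, 0.644)
t=3.500: state=(-1.010, 0.975)
t=4.000: state=(-0.345, 1.836)
t=4.500: state=(0.972, 3.212)
t=5.000: state=(1.973, 0.526)
t=5.500: state=(1.944, -0.345)
t=6.000: state=(1.729, -0.497)
t=6.500: state=(1.447, -0.645)
t=7.000: state=(1.061, -0.938)
t=7.500: state=(0.431, -1.716)
t=8.000: state=(-0.821, -3.220)
t=8.500: state=(-1.946, -0.744)
t=9.000: state=(-1.961, 0.320)
t=9.500: state=(-1.754, 0.485)
t=10.000: state=(-1.479, 0.626)
t=10.500: state=(-1.107, 0.896)
t=11.000: state=(-0.515, 1.594)
t=11.500: state=(0.659, 3.148)
t=11.540: state=(0.787, 3.210)
largest grid value and its neighbours: y(4.470)=3.21898, y(4.480)=3.22000, y(4.490)=3.21787
parabola through these three points peaks at t≈4.478 with y≈3.22005

max y = 3.220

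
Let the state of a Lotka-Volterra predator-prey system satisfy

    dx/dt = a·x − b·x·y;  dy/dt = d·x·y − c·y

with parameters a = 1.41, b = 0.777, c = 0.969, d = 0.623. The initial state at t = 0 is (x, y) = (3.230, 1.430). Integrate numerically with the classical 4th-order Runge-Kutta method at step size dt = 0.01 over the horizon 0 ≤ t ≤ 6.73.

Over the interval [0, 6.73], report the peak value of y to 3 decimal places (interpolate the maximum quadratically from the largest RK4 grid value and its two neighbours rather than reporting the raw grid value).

t=0.000: state=(3.230, 1.430)
step 1 (dt=0.01): k1=(0.965, 1.492), k2=(0.948, 1.504), k3=(0.948, 1.504), k4=(0.930, 1.516); state += dt/6·(k1+2k2+2k3+k4)
t=0.010: state=(3.239, 1.445)
t=0.020: state=(3.249, 1.460)
t=0.030: state=(3.257, 1.476)
continuing one RK4 step at a time; state shown every 25 steps (Δt=0.25):
t=0.250: state=(3.340, 1.879)
t=0.500: state=(3.124, 2.451)
t=0.750: state=(2.610, 3.015)
t=1.000: state=(1.985, 3.384)
t=1.250: state=(1.446, 3.463)
t=1.500: state=(1.063, 3.298)
t=1.750: state=(0.820, 2.993)
t=2.000: state=(0.675, 2.636)
t=2.250: state=(0.596, 2.282)
t=2.500: state=(0.562, 1.959)
t=2.750: state=(0.562, 1.678)
t=3.000: state=(0.591, 1.440)
t=3.250: state=(0.648, 1.244)
t=3.500: state=(0.735, 1.087)
t=3.750: state=(0.858, 0.965)
t=4.000: state=(1.021, 0.877)
t=4.250: state=(1.232, 0.819)
t=4.500: state=(1.499, 0.795)
t=4.750: state=(1.827, 0.808)
t=5.000: state=(2.211, 0.868)
t=5.250: state=(2.628, 0.992)
t=5.500: state=(3.024, 1.211)
t=5.750: state=(3.296, 1.558)
t=6.000: state=(3.309, 2.054)
t=6.250: state=(2.984, 2.643)
t=6.500: state=(2.409, 3.163)
t=6.730: state=(1.842, 3.430)
largest grid value and its neighbours: y(1.180)=3.46973, y(1.190)=3.47008, y(1.200)=3.46999
parabola through these three points peaks at t≈1.193 with y≈3.47010

max y = 3.470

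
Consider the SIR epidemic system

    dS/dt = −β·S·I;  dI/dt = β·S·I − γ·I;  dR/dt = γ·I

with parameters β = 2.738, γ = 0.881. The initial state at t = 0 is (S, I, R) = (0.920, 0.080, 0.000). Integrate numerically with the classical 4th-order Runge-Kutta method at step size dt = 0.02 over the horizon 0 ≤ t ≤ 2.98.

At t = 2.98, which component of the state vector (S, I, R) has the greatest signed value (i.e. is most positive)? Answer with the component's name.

largest component: R

t=0.000: state=(0.920, 0.080, 0.000)
step 1 (dt=0.02): k1=(-0.202, 0.131, 0.070), k2=(-0.204, 0.133, 0.072), k3=(-0.204, 0.133, 0.072), k4=(-0.207, 0.134, 0.073); state += dt/6·(k1+2k2+2k3+k4)
t=0.020: state=(0.916, 0.083, 0.001)
t=0.040: state=(0.912, 0.085, 0.003)
t=0.060: state=(0.907, 0.088, 0.004)
continuing one RK4 step at a time; state shown every 5 steps (Δt=0.1):
t=0.100: state=(0.898, 0.094, 0.008)
t=0.200: state=(0.874, 0.110, 0.017)
t=0.300: state=(0.846, 0.127, 0.027)
t=0.400: state=(0.815, 0.146, 0.039)
t=0.500: state=(0.781, 0.166, 0.053)
t=0.600: state=(0.744, 0.188, 0.068)
t=0.700: state=(0.704, 0.210, 0.086)
t=0.800: state=(0.663, 0.232, 0.105)
t=0.900: state=(0.621, 0.253, 0.127)
t=1.000: state=(0.577, 0.273, 0.150)
t=1.100: state=(0.535, 0.291, 0.175)
t=1.200: state=(0.493, 0.306, 0.201)
t=1.300: state=(0.452, 0.319, 0.229)
t=1.400: state=(0.414, 0.329, 0.257)
t=1.500: state=(0.378, 0.336, 0.286)
t=1.600: state=(0.344, 0.339, 0.316)
t=1.700: state=(0.314, 0.340, 0.346)
t=1.800: state=(0.286, 0.338, 0.376)
t=1.900: state=(0.261, 0.334, 0.406)
t=2.000: state=(0.238, 0.327, 0.435)
t=2.100: state=(0.218, 0.319, 0.463)
t=2.200: state=(0.200, 0.309, 0.491)
t=2.300: state=(0.184, 0.298, 0.518)
t=2.400: state=(0.170, 0.287, 0.543)
t=2.500: state=(0.157, 0.274, 0.568)
t=2.600: state=(0.146, 0.262, 0.592)
t=2.700: state=(0.136, 0.249, 0.614)
t=2.800: state=(0.128, 0.237, 0.636)
t=2.900: state=(0.120, 0.224, 0.656)
t=2.980: state=(0.114, 0.214, 0.671)
compare at T: S=0.114, I=0.214, R=0.671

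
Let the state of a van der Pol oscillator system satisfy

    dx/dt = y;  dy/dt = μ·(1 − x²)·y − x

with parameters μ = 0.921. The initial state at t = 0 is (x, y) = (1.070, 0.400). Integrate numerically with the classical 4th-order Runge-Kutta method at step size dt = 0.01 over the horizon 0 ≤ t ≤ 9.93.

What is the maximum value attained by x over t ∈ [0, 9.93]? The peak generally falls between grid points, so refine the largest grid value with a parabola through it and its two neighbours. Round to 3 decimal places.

t=0.000: state=(1.070, 0.400)
step 1 (dt=0.01): k1=(0.400, -1.123), k2=(0.394, -1.126), k3=(0.394, -1.126), k4=(0.389, -1.129); state += dt/6·(k1+2k2+2k3+k4)
t=0.010: state=(1.074, 0.389)
t=0.020: state=(1.078, 0.377)
t=0.030: state=(1.081, 0.366)
continuing one RK4 step at a time; state shown every 50 steps (Δt=0.5):
t=0.500: state=(1.126, -0.172)
t=1.000: state=(0.911, -0.683)
t=1.500: state=(0.431, -1.265)
t=2.000: state=(-0.388, -2.004)
t=2.500: state=(-1.395, -1.663)
t=3.000: state=(-1.834, -0.168)
t=3.500: state=(-1.720, 0.508)
t=4.000: state=(-1.379, 0.847)
t=4.500: state=(-0.857, 1.283)
t=5.000: state=(-0.031, 2.089)
t=5.500: state=(1.181, 2.422)
t=6.000: state=(1.946, 0.545)
t=6.500: state=(1.931, -0.404)
t=7.000: state=(1.642, -0.719)
t=7.500: state=(1.212, -1.022)
t=8.000: state=(0.579, -1.577)
t=8.500: state=(-0.435, -2.481)
t=9.000: state=(-1.626, -1.754)
t=9.500: state=(-2.007, 0.003)
t=9.930: state=(-1.876, 0.513)
largest grid value and its neighbours: x(6.200)=1.99768, x(6.210)=1.99771, x(6.220)=1.99753
parabola through these three points peaks at t≈6.206 with x≈1.99772

max x = 1.998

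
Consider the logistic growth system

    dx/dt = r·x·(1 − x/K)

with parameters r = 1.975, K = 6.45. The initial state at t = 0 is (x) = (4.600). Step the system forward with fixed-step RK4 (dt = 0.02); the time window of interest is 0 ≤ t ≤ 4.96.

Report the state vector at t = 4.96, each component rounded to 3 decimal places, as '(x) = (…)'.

t=0.000: state=(4.600)
step 1 (dt=0.02): k1=(2.606), k2=(2.584), k3=(2.584), k4=(2.561); state += dt/6·(k1+2k2+2k3+k4)
t=0.020: state=(4.652)
t=0.040: state=(4.702)
t=0.060: state=(4.752)
continuing one RK4 step at a time; state shown every 10 steps (Δt=0.2):
t=0.200: state=(5.075)
t=0.400: state=(5.454)
t=0.600: state=(5.744)
t=0.800: state=(5.957)
t=1.000: state=(6.109)
t=1.200: state=(6.216)
t=1.400: state=(6.291)
t=1.600: state=(6.342)
t=1.800: state=(6.377)
t=2.000: state=(6.400)
t=2.200: state=(6.417)
t=2.400: state=(6.427)
t=2.600: state=(6.435)
t=2.800: state=(6.440)
t=3.000: state=(6.443)
t=3.200: state=(6.445)
t=3.400: state=(6.447)
t=3.600: state=(6.448)
t=3.800: state=(6.449)
t=4.000: state=(6.449)
t=4.200: state=(6.449)
t=4.400: state=(6.450)
t=4.600: state=(6.450)
t=4.800: state=(6.450)
t=4.960: state=(6.450)

(x) = (6.450)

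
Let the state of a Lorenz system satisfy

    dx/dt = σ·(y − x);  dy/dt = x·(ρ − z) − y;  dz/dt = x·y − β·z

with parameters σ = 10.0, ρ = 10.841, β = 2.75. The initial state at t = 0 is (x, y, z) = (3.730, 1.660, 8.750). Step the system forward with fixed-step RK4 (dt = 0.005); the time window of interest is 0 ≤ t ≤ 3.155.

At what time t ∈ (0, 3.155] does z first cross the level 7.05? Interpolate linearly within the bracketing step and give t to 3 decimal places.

t = 0.109

t=0.000: state=(3.730, 1.660, 8.750)
step 1 (dt=0.005): k1=(-20.700, 6.139, -17.871), k2=(-20.029, 6.180, -17.777), k3=(-20.045, 6.183, -17.775), k4=(-19.389, 6.222, -17.680); state += dt/6·(k1+2k2+2k3+k4)
t=0.005: state=(3.630, 1.691, 8.661)
t=0.010: state=(3.536, 1.722, 8.573)
t=0.015: state=(3.448, 1.754, 8.486)
t=0.105: state=(2.650, 2.375, 7.105)
next step: t=0.110: state=(2.637, 2.413, 7.040) — z has crossed 7.05
linear interpolation between t=0.105 (7.10547) and t=0.110 (7.03987) → t≈0.109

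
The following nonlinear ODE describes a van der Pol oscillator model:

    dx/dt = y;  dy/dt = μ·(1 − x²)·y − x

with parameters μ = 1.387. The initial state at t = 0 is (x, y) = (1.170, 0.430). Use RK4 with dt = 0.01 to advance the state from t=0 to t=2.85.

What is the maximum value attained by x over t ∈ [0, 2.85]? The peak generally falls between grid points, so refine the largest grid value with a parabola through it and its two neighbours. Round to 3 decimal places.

t=0.000: state=(1.170, 0.430)
step 1 (dt=0.01): k1=(0.430, -1.390), k2=(0.423, -1.392), k3=(0.423, -1.391), k4=(0.416, -1.393); state += dt/6·(k1+2k2+2k3+k4)
t=0.010: state=(1.174, 0.416)
t=0.020: state=(1.178, 0.402)
t=0.030: state=(1.182, 0.388)
continuing one RK4 step at a time; state shown every 10 steps (Δt=0.1):
t=0.100: state=(1.206, 0.291)
t=0.200: state=(1.228, 0.154)
t=0.300: state=(1.237, 0.024)
t=0.400: state=(1.233, -0.097)
t=0.500: state=(1.218, -0.209)
t=0.600: state=(1.192, -0.313)
t=0.700: state=(1.156, -0.411)
t=0.800: state=(1.110, -0.507)
t=0.900: state=(1.054, -0.602)
t=1.000: state=(0.989, -0.700)
t=1.100: state=(0.914, -0.805)
t=1.200: state=(0.828, -0.921)
t=1.300: state=(0.729, -1.053)
t=1.400: state=(0.617, -1.206)
t=1.500: state=(0.487, -1.385)
t=1.600: state=(0.338, -1.598)
t=1.700: state=(0.166, -1.846)
t=1.800: state=(-0.032, -2.126)
t=1.900: state=(-0.259, -2.419)
t=2.000: state=(-0.515, -2.680)
t=2.100: state=(-0.791, -2.832)
t=2.200: state=(-1.074, -2.787)
t=2.300: state=(-1.341, -2.495)
t=2.400: state=(-1.567, -1.999)
t=2.500: state=(-1.738, -1.422)
t=2.600: state=(-1.852, -0.888)
t=2.700: state=(-1.919, -0.463)
t=2.800: state=(-1.949, -0.155)
t=2.850: state=(-1.954, -0.039)
largest grid value and its neighbours: x(0.310)=1.23721, x(0.320)=1.23727, x(0.330)=1.23720
parabola through these three points peaks at t≈0.319 with x≈1.23727

max x = 1.237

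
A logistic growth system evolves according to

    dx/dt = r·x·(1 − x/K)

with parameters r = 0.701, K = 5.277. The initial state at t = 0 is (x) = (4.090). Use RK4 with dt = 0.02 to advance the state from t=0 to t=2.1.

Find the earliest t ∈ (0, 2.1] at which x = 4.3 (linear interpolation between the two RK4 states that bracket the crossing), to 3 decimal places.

t=0.000: state=(4.090)
step 1 (dt=0.02): k1=(0.645), k2=(0.642), k3=(0.642), k4=(0.640); state += dt/6·(k1+2k2+2k3+k4)
t=0.020: state=(4.103)
t=0.040: state=(4.116)
t=0.060: state=(4.128)
continuing one RK4 step at a time; state shown every 5 steps (Δt=0.1):
t=0.100: state=(4.153)
t=0.200: state=(4.214)
t=0.300: state=(4.272)
t=0.340: state=(4.295)
next step: t=0.360: state=(4.306) — x has crossed 4.3
linear interpolation between t=0.340 (4.29487) and t=0.360 (4.30603) → t≈0.349

t = 0.349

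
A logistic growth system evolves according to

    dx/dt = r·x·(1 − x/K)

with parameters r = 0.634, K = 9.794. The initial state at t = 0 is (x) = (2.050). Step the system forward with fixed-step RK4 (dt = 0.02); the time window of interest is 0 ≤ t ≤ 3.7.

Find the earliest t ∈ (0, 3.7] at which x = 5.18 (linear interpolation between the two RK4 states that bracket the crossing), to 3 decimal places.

t=0.000: state=(2.050)
step 1 (dt=0.02): k1=(1.028), k2=(1.031), k3=(1.031), k4=(1.035); state += dt/6·(k1+2k2+2k3+k4)
t=0.020: state=(2.071)
t=0.040: state=(2.091)
t=0.060: state=(2.112)
continuing one RK4 step at a time; state shown every 10 steps (Δt=0.2):
t=0.200: state=(2.263)
t=0.400: state=(2.491)
t=0.600: state=(2.734)
t=0.800: state=(2.991)
t=1.000: state=(3.260)
t=1.200: state=(3.542)
t=1.400: state=(3.833)
t=1.600: state=(4.133)
t=1.800: state=(4.438)
t=2.000: state=(4.747)
t=2.200: state=(5.058)
t=2.260: state=(5.151)
next step: t=2.280: state=(5.182) — x has crossed 5.18
linear interpolation between t=2.260 (5.15083) and t=2.280 (5.18179) → t≈2.279

t = 2.279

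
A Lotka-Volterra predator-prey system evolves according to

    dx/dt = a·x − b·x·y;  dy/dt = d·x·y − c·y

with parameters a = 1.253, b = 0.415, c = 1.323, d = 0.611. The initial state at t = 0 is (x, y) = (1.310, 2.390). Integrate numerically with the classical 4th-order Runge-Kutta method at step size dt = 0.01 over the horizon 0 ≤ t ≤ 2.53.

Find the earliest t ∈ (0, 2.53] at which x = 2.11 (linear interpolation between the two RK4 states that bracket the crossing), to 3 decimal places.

t=0.000: state=(1.310, 2.390)
step 1 (dt=0.01): k1=(0.342, -1.249), k2=(0.346, -1.243), k3=(0.346, -1.243), k4=(0.350, -1.237); state += dt/6·(k1+2k2+2k3+k4)
t=0.010: state=(1.313, 2.378)
t=0.020: state=(1.317, 2.365)
t=0.030: state=(1.321, 2.353)
continuing one RK4 step at a time; state shown every 10 steps (Δt=0.1):
t=0.100: state=(1.348, 2.271)
t=0.200: state=(1.394, 2.163)
t=0.300: state=(1.447, 2.067)
t=0.400: state=(1.508, 1.982)
t=0.500: state=(1.577, 1.908)
t=0.600: state=(1.654, 1.845)
t=0.700: state=(1.738, 1.792)
t=0.800: state=(1.831, 1.751)
t=0.900: state=(1.931, 1.721)
t=1.000: state=(2.039, 1.702)
t=1.060: state=(2.107, 1.696)
next step: t=1.070: state=(2.118, 1.696) — x has crossed 2.11
linear interpolation between t=1.060 (2.10683) and t=1.070 (2.11843) → t≈1.063

t = 1.063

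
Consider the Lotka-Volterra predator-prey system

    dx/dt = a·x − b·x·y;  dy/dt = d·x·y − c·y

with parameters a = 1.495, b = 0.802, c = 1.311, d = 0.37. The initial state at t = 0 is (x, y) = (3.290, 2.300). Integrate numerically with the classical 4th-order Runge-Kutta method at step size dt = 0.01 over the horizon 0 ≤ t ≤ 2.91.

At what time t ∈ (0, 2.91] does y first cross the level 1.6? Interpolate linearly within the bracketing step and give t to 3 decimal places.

t=0.000: state=(3.290, 2.300)
step 1 (dt=0.01): k1=(-1.150, -0.216), k2=(-1.145, -0.220), k3=(-1.145, -0.220), k4=(-1.140, -0.225); state += dt/6·(k1+2k2+2k3+k4)
t=0.010: state=(3.279, 2.298)
t=0.020: state=(3.267, 2.295)
t=0.030: state=(3.256, 2.293)
continuing one RK4 step at a time; state shown every 10 steps (Δt=0.1):
t=0.100: state=(3.180, 2.274)
t=0.200: state=(3.081, 2.239)
t=0.300: state=(2.995, 2.198)
t=0.400: state=(2.921, 2.151)
t=0.500: state=(2.861, 2.099)
t=0.600: state=(2.813, 2.045)
t=0.700: state=(2.779, 1.989)
t=0.800: state=(2.757, 1.933)
t=0.900: state=(2.748, 1.877)
t=1.000: state=(2.752, 1.823)
t=1.100: state=(2.767, 1.771)
t=1.200: state=(2.793, 1.721)
t=1.300: state=(2.830, 1.675)
t=1.400: state=(2.879, 1.633)
t=1.480: state=(2.925, 1.602)
next step: t=1.490: state=(2.931, 1.599) — y has crossed 1.6
linear interpolation between t=1.480 (1.60223) and t=1.490 (1.59858) → t≈1.486

t = 1.486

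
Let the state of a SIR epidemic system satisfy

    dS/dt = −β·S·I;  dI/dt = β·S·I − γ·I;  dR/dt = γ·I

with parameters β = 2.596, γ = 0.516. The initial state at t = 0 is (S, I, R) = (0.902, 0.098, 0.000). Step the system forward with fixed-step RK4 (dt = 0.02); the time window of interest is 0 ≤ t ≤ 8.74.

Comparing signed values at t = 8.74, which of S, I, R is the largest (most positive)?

largest component: R

t=0.000: state=(0.902, 0.098, 0.000)
step 1 (dt=0.02): k1=(-0.229, 0.179, 0.051), k2=(-0.233, 0.182, 0.051), k3=(-0.233, 0.182, 0.052), k4=(-0.237, 0.184, 0.052); state += dt/6·(k1+2k2+2k3+k4)
t=0.020: state=(0.897, 0.102, 0.001)
t=0.040: state=(0.893, 0.105, 0.002)
t=0.060: state=(0.888, 0.109, 0.003)
continuing one RK4 step at a time; state shown every 25 steps (Δt=0.5):
t=0.500: state=(0.738, 0.222, 0.040)
t=1.000: state=(0.498, 0.384, 0.118)
t=1.500: state=(0.280, 0.488, 0.233)
t=2.000: state=(0.147, 0.492, 0.361)
t=2.500: state=(0.080, 0.438, 0.482)
t=3.000: state=(0.047, 0.367, 0.586)
t=3.500: state=(0.031, 0.298, 0.671)
t=4.000: state=(0.022, 0.238, 0.740)
t=4.500: state=(0.017, 0.188, 0.795)
t=5.000: state=(0.013, 0.148, 0.838)
t=5.500: state=(0.011, 0.117, 0.872)
t=6.000: state=(0.010, 0.091, 0.899)
t=6.500: state=(0.009, 0.071, 0.920)
t=7.000: state=(0.008, 0.056, 0.936)
t=7.500: state=(0.008, 0.043, 0.949)
t=8.000: state=(0.007, 0.034, 0.959)
t=8.500: state=(0.007, 0.026, 0.967)
t=8.740: state=(0.007, 0.023, 0.970)
compare at T: S=0.007, I=0.023, R=0.970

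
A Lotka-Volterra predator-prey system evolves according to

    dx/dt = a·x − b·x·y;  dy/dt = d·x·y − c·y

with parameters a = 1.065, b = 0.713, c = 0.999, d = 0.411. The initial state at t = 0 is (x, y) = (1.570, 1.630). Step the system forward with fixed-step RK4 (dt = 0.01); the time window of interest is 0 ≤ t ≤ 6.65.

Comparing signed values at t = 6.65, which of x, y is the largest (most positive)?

largest component: x

t=0.000: state=(1.570, 1.630)
step 1 (dt=0.01): k1=(-0.153, -0.577), k2=(-0.149, -0.576), k3=(-0.149, -0.576), k4=(-0.146, -0.576); state += dt/6·(k1+2k2+2k3+k4)
t=0.010: state=(1.569, 1.624)
t=0.020: state=(1.567, 1.618)
t=0.030: state=(1.566, 1.613)
continuing one RK4 step at a time; state shown every 25 steps (Δt=0.25):
t=0.250: state=(1.552, 1.490)
t=0.500: state=(1.571, 1.362)
t=0.750: state=(1.625, 1.250)
t=1.000: state=(1.711, 1.156)
t=1.250: state=(1.831, 1.080)
t=1.500: state=(1.981, 1.023)
t=1.750: state=(2.163, 0.986)
t=2.000: state=(2.372, 0.969)
t=2.250: state=(2.604, 0.974)
t=2.500: state=(2.850, 1.005)
t=2.750: state=(3.095, 1.062)
t=3.000: state=(3.318, 1.151)
t=3.250: state=(3.491, 1.273)
t=3.500: state=(3.583, 1.427)
t=3.750: state=(3.570, 1.607)
t=4.000: state=(3.440, 1.796)
t=4.250: state=(3.208, 1.970)
t=4.500: state=(2.910, 2.102)
t=4.750: state=(2.592, 2.172)
t=5.000: state=(2.294, 2.174)
t=5.250: state=(2.041, 2.115)
t=5.500: state=(1.843, 2.011)
t=5.750: state=(1.700, 1.878)
t=6.000: state=(1.608, 1.733)
t=6.250: state=(1.561, 1.589)
t=6.500: state=(1.554, 1.452)
t=6.650: state=(1.567, 1.376)
compare at T: x=1.567, y=1.376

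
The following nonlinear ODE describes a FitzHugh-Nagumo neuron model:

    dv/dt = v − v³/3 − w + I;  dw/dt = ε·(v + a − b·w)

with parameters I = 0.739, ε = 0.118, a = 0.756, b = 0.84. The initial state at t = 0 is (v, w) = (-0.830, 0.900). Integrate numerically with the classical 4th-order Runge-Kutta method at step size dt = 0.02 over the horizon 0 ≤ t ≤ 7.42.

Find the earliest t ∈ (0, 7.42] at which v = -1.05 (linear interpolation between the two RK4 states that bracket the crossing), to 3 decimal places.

t = 0.273

t=0.000: state=(-0.830, 0.900)
step 1 (dt=0.02): k1=(-0.800, -0.098), k2=(-0.802, -0.099), k3=(-0.802, -0.099), k4=(-0.803, -0.100); state += dt/6·(k1+2k2+2k3+k4)
t=0.020: state=(-0.846, 0.898)
t=0.040: state=(-0.862, 0.896)
t=0.060: state=(-0.878, 0.894)
t=0.260: state=(-1.040, 0.872)
next step: t=0.280: state=(-1.056, 0.869) — v has crossed -1.05
linear interpolation between t=0.260 (-1.03966) and t=0.280 (-1.05558) → t≈0.273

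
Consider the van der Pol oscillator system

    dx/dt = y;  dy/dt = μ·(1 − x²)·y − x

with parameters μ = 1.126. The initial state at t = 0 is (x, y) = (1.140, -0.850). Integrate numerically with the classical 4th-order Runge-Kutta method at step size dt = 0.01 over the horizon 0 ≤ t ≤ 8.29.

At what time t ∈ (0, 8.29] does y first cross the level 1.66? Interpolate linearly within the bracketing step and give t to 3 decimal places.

t=0.000: state=(1.140, -0.850)
step 1 (dt=0.01): k1=(-0.850, -0.853), k2=(-0.854, -0.857), k3=(-0.854, -0.857), k4=(-0.859, -0.861); state += dt/6·(k1+2k2+2k3+k4)
t=0.010: state=(1.131, -0.859)
t=0.020: state=(1.123, -0.867)
t=0.030: state=(1.114, -0.876)
continuing one RK4 step at a time; state shown every 50 steps (Δt=0.5):
t=0.500: state=(0.585, -1.437)
t=1.000: state=(-0.389, -2.509)
t=1.500: state=(-1.628, -1.786)
t=2.000: state=(-1.982, 0.059)
t=2.500: state=(-1.812, 0.518)
t=3.000: state=(-1.499, 0.734)
t=3.500: state=(-1.060, 1.058)
t=3.940: state=(-0.480, 1.654)
next step: t=3.950: state=(-0.463, 1.673) — y has crossed 1.66
linear interpolation between t=3.940 (1.65402) and t=3.950 (1.67330) → t≈3.943

t = 3.943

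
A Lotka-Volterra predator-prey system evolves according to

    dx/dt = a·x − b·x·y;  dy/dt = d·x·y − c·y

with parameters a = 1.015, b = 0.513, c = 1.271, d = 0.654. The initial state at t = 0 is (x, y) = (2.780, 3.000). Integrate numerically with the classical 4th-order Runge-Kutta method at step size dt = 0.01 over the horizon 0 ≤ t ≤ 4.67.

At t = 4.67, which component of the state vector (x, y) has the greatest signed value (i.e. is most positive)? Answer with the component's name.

t=0.000: state=(2.780, 3.000)
step 1 (dt=0.01): k1=(-1.457, 1.641), k2=(-1.465, 1.632), k3=(-1.464, 1.631), k4=(-1.472, 1.621); state += dt/6·(k1+2k2+2k3+k4)
t=0.010: state=(2.765, 3.016)
t=0.020: state=(2.751, 3.032)
t=0.030: state=(2.736, 3.048)
continuing one RK4 step at a time; state shown every 20 steps (Δt=0.2):
t=0.200: state=(2.465, 3.280)
t=0.400: state=(2.137, 3.437)
t=0.600: state=(1.837, 3.455)
t=0.800: state=(1.585, 3.350)
t=1.000: state=(1.390, 3.154)
t=1.200: state=(1.248, 2.905)
t=1.400: state=(1.151, 2.635)
t=1.600: state=(1.091, 2.365)
t=1.800: state=(1.062, 2.111)
t=2.000: state=(1.061, 1.880)
t=2.200: state=(1.083, 1.677)
t=2.400: state=(1.127, 1.503)
t=2.600: state=(1.193, 1.356)
t=2.800: state=(1.280, 1.236)
t=3.000: state=(1.388, 1.141)
t=3.200: state=(1.518, 1.070)
t=3.400: state=(1.671, 1.022)
t=3.600: state=(1.846, 0.997)
t=3.800: state=(2.042, 0.997)
t=4.000: state=(2.256, 1.024)
t=4.200: state=(2.482, 1.083)
t=4.400: state=(2.708, 1.179)
t=4.600: state=(2.919, 1.322)
t=4.670: state=(2.986, 1.384)
compare at T: x=2.986, y=1.384

largest component: x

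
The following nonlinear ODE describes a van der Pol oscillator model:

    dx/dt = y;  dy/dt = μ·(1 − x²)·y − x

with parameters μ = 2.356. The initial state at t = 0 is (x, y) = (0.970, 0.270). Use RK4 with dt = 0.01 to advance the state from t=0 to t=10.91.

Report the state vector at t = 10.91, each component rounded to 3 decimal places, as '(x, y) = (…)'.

t=0.000: state=(0.970, 0.270)
step 1 (dt=0.01): k1=(0.270, -0.932), k2=(0.265, -0.936), k3=(0.265, -0.936), k4=(0.261, -0.940); state += dt/6·(k1+2k2+2k3+k4)
t=0.010: state=(0.973, 0.261)
t=0.020: state=(0.975, 0.251)
t=0.030: state=(0.978, 0.242)
continuing one RK4 step at a time; state shown every 50 steps (Δt=0.5):
t=0.500: state=(0.982, -0.227)
t=1.000: state=(0.732, -0.821)
t=1.500: state=(0.001, -2.451)
t=2.000: state=(-1.658, -2.374)
t=2.500: state=(-1.956, 0.176)
t=3.000: state=(-1.822, 0.313)
t=3.500: state=(-1.652, 0.371)
t=4.000: state=(-1.445, 0.465)
t=4.500: state=(-1.171, 0.660)
t=5.000: state=(-0.727, 1.233)
t=5.500: state=(0.354, 3.585)
t=6.000: state=(1.946, 0.943)
t=6.500: state=(1.974, -0.248)
t=7.000: state=(1.830, -0.314)
t=7.500: state=(1.661, -0.368)
t=8.000: state=(1.456, -0.459)
t=8.500: state=(1.186, -0.646)
t=9.000: state=(0.757, -1.184)
t=9.500: state=(-0.269, -3.412)
t=10.000: state=(-1.920, -1.154)
t=10.500: state=(-1.980, 0.241)
t=10.910: state=(-1.866, 0.303)

(x, y) = (-1.866, 0.303)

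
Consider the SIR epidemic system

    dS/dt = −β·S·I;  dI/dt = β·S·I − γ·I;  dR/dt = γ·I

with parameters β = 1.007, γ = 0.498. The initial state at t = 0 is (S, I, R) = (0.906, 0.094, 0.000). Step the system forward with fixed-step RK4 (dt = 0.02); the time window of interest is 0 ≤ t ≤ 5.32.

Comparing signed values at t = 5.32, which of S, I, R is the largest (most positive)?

t=0.000: state=(0.906, 0.094, 0.000)
step 1 (dt=0.02): k1=(-0.086, 0.039, 0.047), k2=(-0.086, 0.039, 0.047), k3=(-0.086, 0.039, 0.047), k4=(-0.086, 0.039, 0.047); state += dt/6·(k1+2k2+2k3+k4)
t=0.020: state=(0.904, 0.095, 0.001)
t=0.040: state=(0.903, 0.096, 0.002)
t=0.060: state=(0.901, 0.096, 0.003)
continuing one RK4 step at a time; state shown every 10 steps (Δt=0.2):
t=0.200: state=(0.888, 0.102, 0.010)
t=0.400: state=(0.870, 0.110, 0.020)
t=0.600: state=(0.850, 0.119, 0.032)
t=0.800: state=(0.829, 0.127, 0.044)
t=1.000: state=(0.807, 0.136, 0.057)
t=1.200: state=(0.785, 0.144, 0.071)
t=1.400: state=(0.762, 0.152, 0.086)
t=1.600: state=(0.738, 0.161, 0.101)
t=1.800: state=(0.714, 0.168, 0.118)
t=2.000: state=(0.690, 0.175, 0.135)
t=2.200: state=(0.665, 0.182, 0.153)
t=2.400: state=(0.641, 0.188, 0.171)
t=2.600: state=(0.617, 0.193, 0.190)
t=2.800: state=(0.593, 0.197, 0.209)
t=3.000: state=(0.570, 0.201, 0.229)
t=3.200: state=(0.547, 0.203, 0.249)
t=3.400: state=(0.525, 0.205, 0.270)
t=3.600: state=(0.504, 0.206, 0.290)
t=3.800: state=(0.483, 0.206, 0.311)
t=4.000: state=(0.464, 0.205, 0.331)
t=4.200: state=(0.445, 0.203, 0.352)
t=4.400: state=(0.427, 0.201, 0.372)
t=4.600: state=(0.410, 0.198, 0.392)
t=4.800: state=(0.395, 0.194, 0.411)
t=5.000: state=(0.380, 0.190, 0.430)
t=5.200: state=(0.365, 0.186, 0.449)
t=5.320: state=(0.357, 0.183, 0.460)
compare at T: S=0.357, I=0.183, R=0.460

largest component: R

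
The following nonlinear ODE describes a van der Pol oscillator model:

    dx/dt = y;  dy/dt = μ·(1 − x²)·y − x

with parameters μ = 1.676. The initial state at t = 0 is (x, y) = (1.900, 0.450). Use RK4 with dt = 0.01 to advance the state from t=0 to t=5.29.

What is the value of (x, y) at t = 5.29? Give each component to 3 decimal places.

t=0.000: state=(1.900, 0.450)
step 1 (dt=0.01): k1=(0.450, -3.868), k2=(0.431, -3.792), k3=(0.431, -3.794), k4=(0.412, -3.718); state += dt/6·(k1+2k2+2k3+k4)
t=0.010: state=(1.904, 0.412)
t=0.020: state=(1.908, 0.376)
t=0.030: state=(1.912, 0.341)
continuing one RK4 step at a time; state shown every 20 steps (Δt=0.2):
t=0.200: state=(1.930, -0.071)
t=0.400: state=(1.892, -0.283)
t=0.600: state=(1.825, -0.378)
t=0.800: state=(1.743, -0.436)
t=1.000: state=(1.651, -0.485)
t=1.200: state=(1.549, -0.538)
t=1.400: state=(1.435, -0.603)
t=1.600: state=(1.306, -0.688)
t=1.800: state=(1.158, -0.805)
t=2.000: state=(0.981, -0.976)
t=2.200: state=(0.761, -1.239)
t=2.400: state=(0.475, -1.657)
t=2.600: state=(0.082, -2.313)
t=2.800: state=(-0.463, -3.136)
t=3.000: state=(-1.133, -3.343)
t=3.200: state=(-1.695, -2.089)
t=3.400: state=(-1.961, -0.675)
t=3.600: state=(-2.017, 0.005)
t=3.800: state=(-1.987, 0.254)
t=4.000: state=(-1.925, 0.352)
t=4.200: state=(-1.849, 0.404)
t=4.400: state=(-1.764, 0.443)
t=4.600: state=(-1.672, 0.484)
t=4.800: state=(-1.570, 0.532)
t=5.000: state=(-1.458, 0.592)
t=5.200: state=(-1.332, 0.671)
t=5.290: state=(-1.270, 0.716)

(x, y) = (-1.270, 0.716)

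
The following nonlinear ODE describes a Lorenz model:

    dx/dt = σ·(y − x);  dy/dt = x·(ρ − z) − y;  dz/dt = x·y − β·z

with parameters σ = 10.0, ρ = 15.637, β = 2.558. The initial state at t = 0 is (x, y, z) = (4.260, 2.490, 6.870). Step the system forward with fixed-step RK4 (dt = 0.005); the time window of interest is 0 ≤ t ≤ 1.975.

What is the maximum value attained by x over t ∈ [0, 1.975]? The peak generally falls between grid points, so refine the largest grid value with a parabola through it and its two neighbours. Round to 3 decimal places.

max x = 10.005

t=0.000: state=(4.260, 2.490, 6.870)
step 1 (dt=0.005): k1=(-17.700, 34.857, -6.966), k2=(-16.386, 34.456, -6.664), k3=(-16.429, 34.482, -6.662), k4=(-15.154, 34.104, -6.365); state += dt/6·(k1+2k2+2k3+k4)
t=0.005: state=(4.178, 2.662, 6.837)
t=0.010: state=(4.108, 2.831, 6.806)
t=0.015: state=(4.050, 2.997, 6.779)
continuing one RK4 step at a time; state shown every 20 steps (Δt=0.1):
t=0.100: state=(4.322, 5.678, 6.808)
t=0.200: state=(6.443, 9.152, 8.827)
t=0.300: state=(9.158, 11.392, 14.266)
t=0.400: state=(9.809, 8.557, 19.999)
t=0.500: state=(7.144, 3.730, 20.053)
t=0.600: state=(4.131, 1.810, 16.771)
t=0.700: state=(2.601, 1.779, 13.470)
t=0.800: state=(2.288, 2.404, 10.859)
t=0.900: state=(2.746, 3.535, 9.054)
t=1.000: state=(3.887, 5.403, 8.310)
t=1.100: state=(5.796, 8.064, 9.339)
t=1.200: state=(8.150, 10.308, 13.091)
t=1.300: state=(9.334, 9.194, 18.112)
t=1.400: state=(7.821, 5.285, 19.617)
t=1.500: state=(5.201, 2.873, 17.404)
t=1.600: state=(3.509, 2.463, 14.426)
t=1.700: state=(3.007, 2.985, 11.917)
t=1.800: state=(3.371, 4.097, 10.203)
t=1.900: state=(4.443, 5.860, 9.608)
t=1.975: state=(5.683, 7.543, 10.260)
largest grid value and its neighbours: x(0.365)=10.00191, x(0.370)=10.00463, x(0.375)=9.99728
parabola through these three points peaks at t≈0.369 with x≈10.00490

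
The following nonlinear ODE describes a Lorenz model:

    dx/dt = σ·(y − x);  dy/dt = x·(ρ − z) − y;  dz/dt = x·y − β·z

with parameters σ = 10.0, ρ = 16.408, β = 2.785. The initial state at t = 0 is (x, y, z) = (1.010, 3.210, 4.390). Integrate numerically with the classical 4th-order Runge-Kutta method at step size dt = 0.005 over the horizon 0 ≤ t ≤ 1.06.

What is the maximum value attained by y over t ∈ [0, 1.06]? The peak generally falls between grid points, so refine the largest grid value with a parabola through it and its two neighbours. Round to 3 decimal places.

max y = 14.112

t=0.000: state=(1.010, 3.210, 4.390)
step 1 (dt=0.005): k1=(22.000, 8.928, -8.984), k2=(21.673, 9.591, -8.721), k3=(21.698, 9.579, -8.724), k4=(21.394, 10.233, -8.461); state += dt/6·(k1+2k2+2k3+k4)
t=0.005: state=(1.118, 3.258, 4.346)
t=0.010: state=(1.224, 3.312, 4.305)
t=0.015: state=(1.327, 3.373, 4.267)
continuing one RK4 step at a time; state shown every 10 steps (Δt=0.05):
t=0.050: state=(2.017, 3.964, 4.076)
t=0.100: state=(3.047, 5.291, 4.095)
t=0.150: state=(4.316, 7.190, 4.636)
t=0.200: state=(5.948, 9.606, 6.053)
t=0.250: state=(7.943, 12.186, 8.833)
t=0.300: state=(10.040, 13.957, 13.270)
t=0.350: state=(11.572, 13.473, 18.645)
t=0.400: state=(11.699, 10.204, 22.815)
t=0.450: state=(10.168, 5.804, 23.966)
t=0.500: state=(7.682, 2.457, 22.530)
t=0.550: state=(5.220, 0.779, 20.057)
t=0.600: state=(3.332, 0.236, 17.539)
t=0.650: state=(2.100, 0.217, 15.284)
t=0.700: state=(1.391, 0.379, 13.320)
t=0.750: state=(1.037, 0.588, 11.615)
t=0.800: state=(0.908, 0.818, 10.137)
t=0.850: state=(0.928, 1.085, 8.859)
t=0.900: state=(1.059, 1.423, 7.765)
t=0.950: state=(1.294, 1.874, 6.846)
t=1.000: state=(1.647, 2.492, 6.105)
t=1.050: state=(2.153, 3.347, 5.570)
t=1.060: state=(2.276, 3.553, 5.492)
largest grid value and its neighbours: y(0.310)=14.08438, y(0.315)=14.10939, y(0.320)=14.10706
parabola through these three points peaks at t≈0.317 with y≈14.11175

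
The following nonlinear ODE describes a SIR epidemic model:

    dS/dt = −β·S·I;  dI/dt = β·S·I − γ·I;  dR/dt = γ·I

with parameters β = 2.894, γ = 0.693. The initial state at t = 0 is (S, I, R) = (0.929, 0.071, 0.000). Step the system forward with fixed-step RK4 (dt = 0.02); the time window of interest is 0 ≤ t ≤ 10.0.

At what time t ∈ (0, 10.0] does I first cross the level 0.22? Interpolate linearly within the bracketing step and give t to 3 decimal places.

t=0.000: state=(0.929, 0.071, 0.000)
step 1 (dt=0.02): k1=(-0.191, 0.142, 0.049), k2=(-0.194, 0.144, 0.050), k3=(-0.194, 0.144, 0.050), k4=(-0.198, 0.147, 0.051); state += dt/6·(k1+2k2+2k3+k4)
t=0.020: state=(0.925, 0.074, 0.001)
t=0.040: state=(0.921, 0.077, 0.002)
t=0.060: state=(0.917, 0.080, 0.003)
continuing one RK4 step at a time; state shown every 25 steps (Δt=0.5):
t=0.500: state=(0.784, 0.176, 0.041)
t=0.640: state=(0.724, 0.216, 0.060)
next step: t=0.660: state=(0.715, 0.222, 0.063) — I has crossed 0.22
linear interpolation between t=0.640 (0.21630) and t=0.660 (0.22240) → t≈0.652

t = 0.652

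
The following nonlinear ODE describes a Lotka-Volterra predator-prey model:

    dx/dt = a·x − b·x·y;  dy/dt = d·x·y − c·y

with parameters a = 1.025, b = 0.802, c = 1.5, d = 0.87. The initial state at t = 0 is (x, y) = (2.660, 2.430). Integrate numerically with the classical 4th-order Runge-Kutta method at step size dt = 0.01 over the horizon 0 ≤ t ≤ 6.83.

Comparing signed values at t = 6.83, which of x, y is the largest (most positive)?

t=0.000: state=(2.660, 2.430)
step 1 (dt=0.01): k1=(-2.457, 1.979), k2=(-2.467, 1.960), k3=(-2.467, 1.960), k4=(-2.476, 1.942); state += dt/6·(k1+2k2+2k3+k4)
t=0.010: state=(2.635, 2.450)
t=0.020: state=(2.610, 2.469)
t=0.030: state=(2.585, 2.488)
continuing one RK4 step at a time; state shown every 25 steps (Δt=0.25):
t=0.250: state=(2.028, 2.780)
t=0.500: state=(1.490, 2.793)
t=0.750: state=(1.124, 2.543)
t=1.000: state=(0.904, 2.175)
t=1.250: state=(0.785, 1.793)
t=1.500: state=(0.733, 1.453)
t=1.750: state=(0.729, 1.170)
t=2.000: state=(0.763, 0.945)
t=2.250: state=(0.831, 0.772)
t=2.500: state=(0.932, 0.642)
t=2.750: state=(1.069, 0.548)
t=3.000: state=(1.246, 0.484)
t=3.250: state=(1.468, 0.447)
t=3.500: state=(1.737, 0.435)
t=3.750: state=(2.054, 0.451)
t=4.000: state=(2.414, 0.503)
t=4.250: state=(2.793, 0.609)
t=4.500: state=(3.138, 0.799)
t=4.750: state=(3.355, 1.117)
t=5.000: state=(3.312, 1.594)
t=5.250: state=(2.934, 2.174)
t=5.500: state=(2.328, 2.653)
t=5.750: state=(1.726, 2.828)
t=6.000: state=(1.277, 2.686)
t=6.250: state=(0.994, 2.357)
t=6.500: state=(0.832, 1.972)
t=6.750: state=(0.751, 1.608)
t=6.830: state=(0.738, 1.502)
compare at T: x=0.738, y=1.502

largest component: y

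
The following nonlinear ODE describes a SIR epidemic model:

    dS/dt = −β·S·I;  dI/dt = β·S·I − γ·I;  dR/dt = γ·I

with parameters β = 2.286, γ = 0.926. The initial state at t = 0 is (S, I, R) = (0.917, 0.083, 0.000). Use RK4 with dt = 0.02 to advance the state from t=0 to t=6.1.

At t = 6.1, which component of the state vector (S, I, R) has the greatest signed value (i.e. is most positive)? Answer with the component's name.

largest component: R

t=0.000: state=(0.917, 0.083, 0.000)
step 1 (dt=0.02): k1=(-0.174, 0.097, 0.077), k2=(-0.176, 0.098, 0.078), k3=(-0.176, 0.098, 0.078), k4=(-0.177, 0.099, 0.079); state += dt/6·(k1+2k2+2k3+k4)
t=0.020: state=(0.913, 0.085, 0.002)
t=0.040: state=(0.910, 0.087, 0.003)
t=0.060: state=(0.906, 0.089, 0.005)
continuing one RK4 step at a time; state shown every 10 steps (Δt=0.2):
t=0.200: state=(0.879, 0.104, 0.017)
t=0.400: state=(0.833, 0.128, 0.039)
t=0.600: state=(0.782, 0.154, 0.065)
t=0.800: state=(0.724, 0.180, 0.096)
t=1.000: state=(0.663, 0.206, 0.131)
t=1.200: state=(0.600, 0.228, 0.172)
t=1.400: state=(0.538, 0.246, 0.216)
t=1.600: state=(0.480, 0.258, 0.262)
t=1.800: state=(0.426, 0.263, 0.311)
t=2.000: state=(0.377, 0.263, 0.360)
t=2.200: state=(0.335, 0.257, 0.408)
t=2.400: state=(0.299, 0.247, 0.455)
t=2.600: state=(0.267, 0.233, 0.499)
t=2.800: state=(0.241, 0.218, 0.541)
t=3.000: state=(0.219, 0.201, 0.580)
t=3.200: state=(0.201, 0.184, 0.615)
t=3.400: state=(0.185, 0.167, 0.648)
t=3.600: state=(0.172, 0.150, 0.677)
t=3.800: state=(0.161, 0.135, 0.704)
t=4.000: state=(0.152, 0.120, 0.727)
t=4.200: state=(0.145, 0.107, 0.748)
t=4.400: state=(0.138, 0.095, 0.767)
t=4.600: state=(0.133, 0.084, 0.784)
t=4.800: state=(0.128, 0.074, 0.798)
t=5.000: state=(0.124, 0.065, 0.811)
t=5.200: state=(0.120, 0.057, 0.822)
t=5.400: state=(0.118, 0.050, 0.832)
t=5.600: state=(0.115, 0.044, 0.841)
t=5.800: state=(0.113, 0.039, 0.849)
t=6.000: state=(0.111, 0.034, 0.855)
t=6.100: state=(0.110, 0.031, 0.858)
compare at T: S=0.110, I=0.031, R=0.858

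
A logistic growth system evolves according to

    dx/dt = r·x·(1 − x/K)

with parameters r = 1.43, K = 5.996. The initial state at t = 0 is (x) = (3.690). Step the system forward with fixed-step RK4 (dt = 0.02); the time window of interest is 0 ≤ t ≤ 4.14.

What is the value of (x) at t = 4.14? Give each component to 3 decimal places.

(x) = (5.986)

t=0.000: state=(3.690)
step 1 (dt=0.02): k1=(2.029), k2=(2.023), k3=(2.023), k4=(2.016); state += dt/6·(k1+2k2+2k3+k4)
t=0.020: state=(3.730)
t=0.040: state=(3.771)
t=0.060: state=(3.810)
continuing one RK4 step at a time; state shown every 10 steps (Δt=0.2):
t=0.200: state=(4.080)
t=0.400: state=(4.433)
t=0.600: state=(4.740)
t=0.800: state=(5.001)
t=1.000: state=(5.216)
t=1.200: state=(5.390)
t=1.400: state=(5.529)
t=1.600: state=(5.638)
t=1.800: state=(5.723)
t=2.000: state=(5.789)
t=2.200: state=(5.839)
t=2.400: state=(5.877)
t=2.600: state=(5.906)
t=2.800: state=(5.928)
t=3.000: state=(5.945)
t=3.200: state=(5.958)
t=3.400: state=(5.967)
t=3.600: state=(5.974)
t=3.800: state=(5.980)
t=4.000: state=(5.984)
t=4.140: state=(5.986)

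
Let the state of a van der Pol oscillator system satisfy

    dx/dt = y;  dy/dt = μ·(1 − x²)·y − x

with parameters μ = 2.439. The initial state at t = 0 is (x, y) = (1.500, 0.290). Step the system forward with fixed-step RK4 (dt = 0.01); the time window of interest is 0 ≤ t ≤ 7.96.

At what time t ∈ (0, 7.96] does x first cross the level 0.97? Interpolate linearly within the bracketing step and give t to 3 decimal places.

t=0.000: state=(1.500, 0.290)
step 1 (dt=0.01): k1=(0.290, -2.384), k2=(0.278, -2.352), k3=(0.278, -2.353), k4=(0.266, -2.321); state += dt/6·(k1+2k2+2k3+k4)
t=0.010: state=(1.503, 0.266)
t=0.020: state=(1.505, 0.244)
t=0.030: state=(1.508, 0.221)
continuing one RK4 step at a time; state shown every 50 steps (Δt=0.5):
t=0.500: state=(1.453, -0.327)
t=1.000: state=(1.230, -0.564)
t=1.370: state=(0.977, -0.838)
next step: t=1.380: state=(0.968, -0.849) — x has crossed 0.97
linear interpolation between t=1.370 (0.97688) and t=1.380 (0.96845) → t≈1.378

t = 1.378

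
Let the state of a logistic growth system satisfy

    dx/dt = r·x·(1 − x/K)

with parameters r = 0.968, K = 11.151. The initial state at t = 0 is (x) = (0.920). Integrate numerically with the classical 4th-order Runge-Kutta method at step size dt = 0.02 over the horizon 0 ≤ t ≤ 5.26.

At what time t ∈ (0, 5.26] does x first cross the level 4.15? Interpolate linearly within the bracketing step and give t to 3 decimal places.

t=0.000: state=(0.920)
step 1 (dt=0.02): k1=(0.817), k2=(0.824), k3=(0.824), k4=(0.830); state += dt/6·(k1+2k2+2k3+k4)
t=0.020: state=(0.936)
t=0.040: state=(0.953)
t=0.060: state=(0.970)
continuing one RK4 step at a time; state shown every 10 steps (Δt=0.2):
t=0.200: state=(1.097)
t=0.400: state=(1.304)
t=0.600: state=(1.544)
t=0.800: state=(1.820)
t=1.000: state=(2.135)
t=1.200: state=(2.489)
t=1.400: state=(2.883)
t=1.600: state=(3.316)
t=1.800: state=(3.784)
t=1.940: state=(4.129)
next step: t=1.960: state=(4.180) — x has crossed 4.15
linear interpolation between t=1.940 (4.12934) and t=1.960 (4.17980) → t≈1.948

t = 1.948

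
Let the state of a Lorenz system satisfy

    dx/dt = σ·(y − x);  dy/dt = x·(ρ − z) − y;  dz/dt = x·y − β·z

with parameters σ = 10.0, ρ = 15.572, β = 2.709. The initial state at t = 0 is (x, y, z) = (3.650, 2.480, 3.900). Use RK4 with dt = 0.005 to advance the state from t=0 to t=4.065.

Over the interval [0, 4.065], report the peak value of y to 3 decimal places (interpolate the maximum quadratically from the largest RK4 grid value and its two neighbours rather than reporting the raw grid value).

t=0.000: state=(3.650, 2.480, 3.900)
step 1 (dt=0.005): k1=(-11.700, 40.123, -1.513), k2=(-10.404, 39.695, -1.212), k3=(-10.448, 39.731, -1.210), k4=(-9.191, 39.336, -0.912); state += dt/6·(k1+2k2+2k3+k4)
t=0.005: state=(3.598, 2.679, 3.894)
t=0.010: state=(3.558, 2.874, 3.891)
t=0.015: state=(3.529, 3.066, 3.891)
continuing one RK4 step at a time; state shown every 40 steps (Δt=0.2):
t=0.200: state=(7.248, 10.904, 7.842)
t=0.400: state=(10.309, 7.182, 22.326)
t=0.600: state=(2.734, 0.560, 15.575)
t=0.800: state=(1.229, 1.347, 9.262)
t=1.000: state=(2.473, 3.688, 6.068)
t=1.200: state=(6.856, 10.041, 8.644)
t=1.400: state=(10.014, 7.934, 20.943)
t=1.600: state=(3.609, 1.443, 15.957)
t=1.800: state=(2.129, 2.388, 9.929)
t=2.000: state=(4.045, 5.780, 7.652)
t=2.200: state=(8.774, 10.955, 13.751)
t=2.400: state=(7.534, 4.560, 19.605)
t=2.600: state=(3.248, 2.425, 13.548)
t=2.800: state=(3.545, 4.500, 9.508)
t=3.000: state=(6.852, 8.993, 11.163)
t=3.200: state=(8.750, 7.583, 18.607)
t=3.400: state=(4.779, 3.215, 15.774)
t=3.600: state=(3.803, 4.236, 11.292)
t=3.800: state=(6.025, 7.673, 11.108)
t=4.000: state=(8.437, 8.401, 16.806)
t=4.065: state=(8.038, 6.894, 17.882)
largest grid value and its neighbours: y(0.275)=13.14771, y(0.280)=13.16447, y(0.285)=13.15825
parabola through these three points peaks at t≈0.281 with y≈13.16508

max y = 13.165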